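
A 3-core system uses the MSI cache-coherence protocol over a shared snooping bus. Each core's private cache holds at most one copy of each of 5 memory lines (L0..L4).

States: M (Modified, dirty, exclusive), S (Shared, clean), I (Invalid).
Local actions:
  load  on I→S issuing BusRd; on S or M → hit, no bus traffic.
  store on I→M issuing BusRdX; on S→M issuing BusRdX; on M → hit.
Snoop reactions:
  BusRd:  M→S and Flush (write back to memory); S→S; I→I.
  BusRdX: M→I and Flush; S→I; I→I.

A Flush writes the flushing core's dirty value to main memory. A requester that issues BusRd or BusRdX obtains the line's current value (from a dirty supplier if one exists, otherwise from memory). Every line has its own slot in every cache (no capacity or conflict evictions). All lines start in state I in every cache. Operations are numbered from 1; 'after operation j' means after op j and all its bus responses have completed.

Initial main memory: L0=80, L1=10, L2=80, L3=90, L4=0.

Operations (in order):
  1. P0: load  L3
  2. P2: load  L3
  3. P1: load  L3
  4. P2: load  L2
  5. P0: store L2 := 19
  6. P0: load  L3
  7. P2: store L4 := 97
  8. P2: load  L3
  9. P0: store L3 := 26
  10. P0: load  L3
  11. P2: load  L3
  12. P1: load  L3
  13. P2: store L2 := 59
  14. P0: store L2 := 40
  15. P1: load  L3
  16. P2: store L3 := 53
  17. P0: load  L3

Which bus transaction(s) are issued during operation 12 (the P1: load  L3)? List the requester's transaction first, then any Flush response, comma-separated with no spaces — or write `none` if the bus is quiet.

[1] P0: load  L3 | P0:S(90), P1:I, P2:I | bus: BusRd
[2] P2: load  L3 | P0:S(90), P1:I, P2:S(90) | bus: BusRd
[3] P1: load  L3 | P0:S(90), P1:S(90), P2:S(90) | bus: BusRd
[4] P2: load  L2 | P0:I, P1:I, P2:S(80) | bus: BusRd
[5] P0: store L2 := 19 | P0:M(19), P1:I, P2:I | bus: BusRdX
[6] P0: load  L3 | P0:S(90), P1:S(90), P2:S(90) | bus: none
[7] P2: store L4 := 97 | P0:I, P1:I, P2:M(97) | bus: BusRdX
[8] P2: load  L3 | P0:S(90), P1:S(90), P2:S(90) | bus: none
[9] P0: store L3 := 26 | P0:M(26), P1:I, P2:I | bus: BusRdX
[10] P0: load  L3 | P0:M(26), P1:I, P2:I | bus: none
[11] P2: load  L3 | P0:S(26), P1:I, P2:S(26) | bus: BusRd,Flush
[12] P1: load  L3 | P0:S(26), P1:S(26), P2:S(26) | bus: BusRd
[13] P2: store L2 := 59 | P0:I, P1:I, P2:M(59) | bus: BusRdX,Flush
[14] P0: store L2 := 40 | P0:M(40), P1:I, P2:I | bus: BusRdX,Flush
[15] P1: load  L3 | P0:S(26), P1:S(26), P2:S(26) | bus: none
[16] P2: store L3 := 53 | P0:I, P1:I, P2:M(53) | bus: BusRdX
[17] P0: load  L3 | P0:S(53), P1:I, P2:S(53) | bus: BusRd,Flush

bus = BusRd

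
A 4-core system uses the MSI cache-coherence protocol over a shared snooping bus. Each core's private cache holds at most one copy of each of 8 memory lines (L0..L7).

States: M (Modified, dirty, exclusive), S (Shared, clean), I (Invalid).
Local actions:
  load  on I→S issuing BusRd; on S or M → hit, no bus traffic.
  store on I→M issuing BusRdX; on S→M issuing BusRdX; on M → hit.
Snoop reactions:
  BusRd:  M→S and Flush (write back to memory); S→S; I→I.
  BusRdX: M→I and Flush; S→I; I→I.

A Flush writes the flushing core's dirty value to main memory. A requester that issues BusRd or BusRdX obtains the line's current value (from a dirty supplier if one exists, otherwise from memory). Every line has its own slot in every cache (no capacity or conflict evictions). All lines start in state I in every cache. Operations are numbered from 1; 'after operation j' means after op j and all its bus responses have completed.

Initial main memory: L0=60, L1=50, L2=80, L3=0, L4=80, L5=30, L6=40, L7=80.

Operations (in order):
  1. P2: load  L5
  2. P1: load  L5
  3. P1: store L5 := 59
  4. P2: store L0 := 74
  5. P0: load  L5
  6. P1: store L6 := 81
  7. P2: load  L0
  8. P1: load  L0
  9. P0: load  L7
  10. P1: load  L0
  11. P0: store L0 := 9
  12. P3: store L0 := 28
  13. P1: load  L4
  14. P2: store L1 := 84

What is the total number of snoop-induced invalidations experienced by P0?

step 1: P2: load  L5  ⟶  IISI  (L5)  txn=BusRd  M[L5]=30
step 2: P1: load  L5  ⟶  ISSI  (L5)  txn=BusRd  M[L5]=30
step 3: P1: store L5 := 59  ⟶  IMII  (L5)  txn=BusRdX  M[L5]=30
step 4: P2: store L0 := 74  ⟶  IIMI  (L0)  txn=BusRdX  M[L0]=60
step 5: P0: load  L5  ⟶  SSII  (L5)  txn=BusRd+Flush  M[L5]=59
step 6: P1: store L6 := 81  ⟶  IMII  (L6)  txn=BusRdX  M[L6]=40
step 7: P2: load  L0  ⟶  IIMI  (L0)  txn=∅  M[L0]=60
step 8: P1: load  L0  ⟶  ISSI  (L0)  txn=BusRd+Flush  M[L0]=74
step 9: P0: load  L7  ⟶  SIII  (L7)  txn=BusRd  M[L7]=80
step 10: P1: load  L0  ⟶  ISSI  (L0)  txn=∅  M[L0]=74
step 11: P0: store L0 := 9  ⟶  MIII  (L0)  txn=BusRdX  M[L0]=74
step 12: P3: store L0 := 28  ⟶  IIIM  (L0)  txn=BusRdX+Flush  M[L0]=9
step 13: P1: load  L4  ⟶  ISII  (L4)  txn=BusRd  M[L4]=80
step 14: P2: store L1 := 84  ⟶  IIMI  (L1)  txn=BusRdX  M[L1]=50

invalidations = 1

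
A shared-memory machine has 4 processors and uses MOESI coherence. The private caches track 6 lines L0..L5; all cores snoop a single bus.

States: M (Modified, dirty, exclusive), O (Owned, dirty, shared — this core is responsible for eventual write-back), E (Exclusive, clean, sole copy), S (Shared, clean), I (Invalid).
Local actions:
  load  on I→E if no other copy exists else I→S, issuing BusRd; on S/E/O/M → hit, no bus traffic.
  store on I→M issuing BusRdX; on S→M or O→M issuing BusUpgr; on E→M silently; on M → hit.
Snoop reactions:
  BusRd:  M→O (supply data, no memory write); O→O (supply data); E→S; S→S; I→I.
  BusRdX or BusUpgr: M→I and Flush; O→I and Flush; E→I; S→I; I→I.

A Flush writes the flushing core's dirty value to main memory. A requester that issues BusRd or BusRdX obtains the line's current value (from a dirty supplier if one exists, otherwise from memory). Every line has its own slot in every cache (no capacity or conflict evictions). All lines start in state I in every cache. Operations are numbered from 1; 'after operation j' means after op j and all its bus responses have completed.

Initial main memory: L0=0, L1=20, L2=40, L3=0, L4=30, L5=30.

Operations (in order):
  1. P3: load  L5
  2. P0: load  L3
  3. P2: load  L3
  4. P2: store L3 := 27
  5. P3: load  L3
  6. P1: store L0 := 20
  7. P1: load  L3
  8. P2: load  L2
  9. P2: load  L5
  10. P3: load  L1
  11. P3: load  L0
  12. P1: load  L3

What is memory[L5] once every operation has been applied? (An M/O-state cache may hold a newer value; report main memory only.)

  op1 P3: load  L5 → I/I/I/E on L5; bus BusRd; mem=30
  op2 P0: load  L3 → E/I/I/I on L3; bus BusRd; mem=0
  op3 P2: load  L3 → S/I/S/I on L3; bus BusRd; mem=0
  op4 P2: store L3 := 27 → I/I/M/I on L3; bus BusUpgr; mem=0
  op5 P3: load  L3 → I/I/O/S on L3; bus BusRd; mem=0
  op6 P1: store L0 := 20 → I/M/I/I on L0; bus BusRdX; mem=0
  op7 P1: load  L3 → I/S/O/S on L3; bus BusRd; mem=0
  op8 P2: load  L2 → I/I/E/I on L2; bus BusRd; mem=40
  op9 P2: load  L5 → I/I/S/S on L5; bus BusRd; mem=30
  op10 P3: load  L1 → I/I/I/E on L1; bus BusRd; mem=20
  op11 P3: load  L0 → I/O/I/S on L0; bus BusRd; mem=0
  op12 P1: load  L3 → I/S/O/S on L3; bus (none); mem=0

memory[L5] = 30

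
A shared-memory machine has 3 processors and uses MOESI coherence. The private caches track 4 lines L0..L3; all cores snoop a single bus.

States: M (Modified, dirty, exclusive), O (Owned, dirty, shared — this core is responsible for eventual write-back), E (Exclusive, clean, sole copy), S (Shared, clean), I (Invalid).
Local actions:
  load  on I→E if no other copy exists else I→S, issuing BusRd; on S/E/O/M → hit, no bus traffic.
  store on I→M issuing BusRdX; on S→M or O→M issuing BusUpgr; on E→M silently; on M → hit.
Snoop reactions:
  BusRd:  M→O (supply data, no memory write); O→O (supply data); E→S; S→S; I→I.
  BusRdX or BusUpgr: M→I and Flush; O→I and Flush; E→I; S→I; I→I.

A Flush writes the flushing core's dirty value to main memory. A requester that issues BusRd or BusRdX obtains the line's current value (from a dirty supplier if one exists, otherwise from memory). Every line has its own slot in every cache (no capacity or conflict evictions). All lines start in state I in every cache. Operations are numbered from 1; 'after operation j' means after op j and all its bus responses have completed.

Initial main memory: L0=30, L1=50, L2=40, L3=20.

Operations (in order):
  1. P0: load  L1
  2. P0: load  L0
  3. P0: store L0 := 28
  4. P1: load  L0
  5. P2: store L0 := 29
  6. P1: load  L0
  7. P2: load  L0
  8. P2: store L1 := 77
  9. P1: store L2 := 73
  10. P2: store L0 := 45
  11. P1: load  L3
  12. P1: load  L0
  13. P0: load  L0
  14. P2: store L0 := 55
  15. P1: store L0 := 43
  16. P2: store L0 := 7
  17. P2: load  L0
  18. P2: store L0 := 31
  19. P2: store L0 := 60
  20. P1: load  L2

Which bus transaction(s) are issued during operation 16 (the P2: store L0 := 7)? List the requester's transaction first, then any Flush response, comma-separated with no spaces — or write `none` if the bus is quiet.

step 1: P0: load  L1  ⟶  EII  (L1)  txn=BusRd  M[L1]=50
step 2: P0: load  L0  ⟶  EII  (L0)  txn=BusRd  M[L0]=30
step 3: P0: store L0 := 28  ⟶  MII  (L0)  txn=∅  M[L0]=30
step 4: P1: load  L0  ⟶  OSI  (L0)  txn=BusRd  M[L0]=30
step 5: P2: store L0 := 29  ⟶  IIM  (L0)  txn=BusRdX+Flush  M[L0]=28
step 6: P1: load  L0  ⟶  ISO  (L0)  txn=BusRd  M[L0]=28
step 7: P2: load  L0  ⟶  ISO  (L0)  txn=∅  M[L0]=28
step 8: P2: store L1 := 77  ⟶  IIM  (L1)  txn=BusRdX  M[L1]=50
step 9: P1: store L2 := 73  ⟶  IMI  (L2)  txn=BusRdX  M[L2]=40
step 10: P2: store L0 := 45  ⟶  IIM  (L0)  txn=BusUpgr  M[L0]=28
step 11: P1: load  L3  ⟶  IEI  (L3)  txn=BusRd  M[L3]=20
step 12: P1: load  L0  ⟶  ISO  (L0)  txn=BusRd  M[L0]=28
step 13: P0: load  L0  ⟶  SSO  (L0)  txn=BusRd  M[L0]=28
step 14: P2: store L0 := 55  ⟶  IIM  (L0)  txn=BusUpgr  M[L0]=28
step 15: P1: store L0 := 43  ⟶  IMI  (L0)  txn=BusRdX+Flush  M[L0]=55
step 16: P2: store L0 := 7  ⟶  IIM  (L0)  txn=BusRdX+Flush  M[L0]=43
step 17: P2: load  L0  ⟶  IIM  (L0)  txn=∅  M[L0]=43
step 18: P2: store L0 := 31  ⟶  IIM  (L0)  txn=∅  M[L0]=43
step 19: P2: store L0 := 60  ⟶  IIM  (L0)  txn=∅  M[L0]=43
step 20: P1: load  L2  ⟶  IMI  (L2)  txn=∅  M[L2]=40

bus = BusRdX,Flush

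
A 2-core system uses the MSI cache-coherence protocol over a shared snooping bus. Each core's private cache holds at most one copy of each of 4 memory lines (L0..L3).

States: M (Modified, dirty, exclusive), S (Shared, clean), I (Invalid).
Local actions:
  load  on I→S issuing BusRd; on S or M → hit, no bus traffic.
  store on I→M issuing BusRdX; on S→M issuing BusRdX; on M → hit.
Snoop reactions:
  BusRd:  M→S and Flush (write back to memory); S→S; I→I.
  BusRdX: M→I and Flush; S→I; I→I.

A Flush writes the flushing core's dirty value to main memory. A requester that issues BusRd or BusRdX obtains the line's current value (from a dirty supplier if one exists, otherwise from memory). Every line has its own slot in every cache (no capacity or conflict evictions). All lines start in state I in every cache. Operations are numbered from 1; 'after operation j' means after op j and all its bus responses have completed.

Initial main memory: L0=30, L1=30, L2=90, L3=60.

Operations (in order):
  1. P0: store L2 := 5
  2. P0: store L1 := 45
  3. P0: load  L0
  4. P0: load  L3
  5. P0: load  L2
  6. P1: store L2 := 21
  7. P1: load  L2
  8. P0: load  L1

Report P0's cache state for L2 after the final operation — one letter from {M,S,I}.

  op1 P0: store L2 := 5 → M/I on L2; bus BusRdX; mem=90
  op2 P0: store L1 := 45 → M/I on L1; bus BusRdX; mem=30
  op3 P0: load  L0 → S/I on L0; bus BusRd; mem=30
  op4 P0: load  L3 → S/I on L3; bus BusRd; mem=60
  op5 P0: load  L2 → M/I on L2; bus (none); mem=90
  op6 P1: store L2 := 21 → I/M on L2; bus BusRdX Flush; mem=5
  op7 P1: load  L2 → I/M on L2; bus (none); mem=5
  op8 P0: load  L1 → M/I on L1; bus (none); mem=30

state = I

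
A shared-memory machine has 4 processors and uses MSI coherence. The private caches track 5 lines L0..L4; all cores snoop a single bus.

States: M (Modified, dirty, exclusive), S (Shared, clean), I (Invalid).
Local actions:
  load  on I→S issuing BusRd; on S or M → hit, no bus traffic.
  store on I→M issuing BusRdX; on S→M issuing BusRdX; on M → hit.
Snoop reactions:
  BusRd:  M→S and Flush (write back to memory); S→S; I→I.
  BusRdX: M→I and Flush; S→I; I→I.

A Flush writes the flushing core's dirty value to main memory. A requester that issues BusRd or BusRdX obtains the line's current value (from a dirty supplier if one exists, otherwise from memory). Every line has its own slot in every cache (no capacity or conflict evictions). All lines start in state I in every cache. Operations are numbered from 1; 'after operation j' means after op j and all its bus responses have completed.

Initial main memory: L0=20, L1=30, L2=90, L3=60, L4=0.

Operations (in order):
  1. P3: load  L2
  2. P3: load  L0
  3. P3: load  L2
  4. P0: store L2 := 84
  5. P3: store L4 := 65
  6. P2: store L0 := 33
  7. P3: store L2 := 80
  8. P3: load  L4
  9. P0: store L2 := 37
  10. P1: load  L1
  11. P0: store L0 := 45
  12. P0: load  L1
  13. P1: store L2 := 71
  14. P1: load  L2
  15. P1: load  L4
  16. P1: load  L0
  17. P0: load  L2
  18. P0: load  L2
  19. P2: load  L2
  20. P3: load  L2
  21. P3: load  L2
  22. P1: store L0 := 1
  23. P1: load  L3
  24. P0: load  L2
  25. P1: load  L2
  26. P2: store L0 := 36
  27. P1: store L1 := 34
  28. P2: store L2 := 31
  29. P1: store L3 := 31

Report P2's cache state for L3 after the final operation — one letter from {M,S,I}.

state = I

  op1 P3: load  L2 → I/I/I/S on L2; bus BusRd; mem=90
  op2 P3: load  L0 → I/I/I/S on L0; bus BusRd; mem=20
  op3 P3: load  L2 → I/I/I/S on L2; bus (none); mem=90
  op4 P0: store L2 := 84 → M/I/I/I on L2; bus BusRdX; mem=90
  op5 P3: store L4 := 65 → I/I/I/M on L4; bus BusRdX; mem=0
  op6 P2: store L0 := 33 → I/I/M/I on L0; bus BusRdX; mem=20
  op7 P3: store L2 := 80 → I/I/I/M on L2; bus BusRdX Flush; mem=84
  op8 P3: load  L4 → I/I/I/M on L4; bus (none); mem=0
  op9 P0: store L2 := 37 → M/I/I/I on L2; bus BusRdX Flush; mem=80
  op10 P1: load  L1 → I/S/I/I on L1; bus BusRd; mem=30
  op11 P0: store L0 := 45 → M/I/I/I on L0; bus BusRdX Flush; mem=33
  op12 P0: load  L1 → S/S/I/I on L1; bus BusRd; mem=30
  op13 P1: store L2 := 71 → I/M/I/I on L2; bus BusRdX Flush; mem=37
  op14 P1: load  L2 → I/M/I/I on L2; bus (none); mem=37
  op15 P1: load  L4 → I/S/I/S on L4; bus BusRd Flush; mem=65
  op16 P1: load  L0 → S/S/I/I on L0; bus BusRd Flush; mem=45
  op17 P0: load  L2 → S/S/I/I on L2; bus BusRd Flush; mem=71
  op18 P0: load  L2 → S/S/I/I on L2; bus (none); mem=71
  op19 P2: load  L2 → S/S/S/I on L2; bus BusRd; mem=71
  op20 P3: load  L2 → S/S/S/S on L2; bus BusRd; mem=71
  op21 P3: load  L2 → S/S/S/S on L2; bus (none); mem=71
  op22 P1: store L0 := 1 → I/M/I/I on L0; bus BusRdX; mem=45
  op23 P1: load  L3 → I/S/I/I on L3; bus BusRd; mem=60
  op24 P0: load  L2 → S/S/S/S on L2; bus (none); mem=71
  op25 P1: load  L2 → S/S/S/S on L2; bus (none); mem=71
  op26 P2: store L0 := 36 → I/I/M/I on L0; bus BusRdX Flush; mem=1
  op27 P1: store L1 := 34 → I/M/I/I on L1; bus BusRdX; mem=30
  op28 P2: store L2 := 31 → I/I/M/I on L2; bus BusRdX; mem=71
  op29 P1: store L3 := 31 → I/M/I/I on L3; bus BusRdX; mem=60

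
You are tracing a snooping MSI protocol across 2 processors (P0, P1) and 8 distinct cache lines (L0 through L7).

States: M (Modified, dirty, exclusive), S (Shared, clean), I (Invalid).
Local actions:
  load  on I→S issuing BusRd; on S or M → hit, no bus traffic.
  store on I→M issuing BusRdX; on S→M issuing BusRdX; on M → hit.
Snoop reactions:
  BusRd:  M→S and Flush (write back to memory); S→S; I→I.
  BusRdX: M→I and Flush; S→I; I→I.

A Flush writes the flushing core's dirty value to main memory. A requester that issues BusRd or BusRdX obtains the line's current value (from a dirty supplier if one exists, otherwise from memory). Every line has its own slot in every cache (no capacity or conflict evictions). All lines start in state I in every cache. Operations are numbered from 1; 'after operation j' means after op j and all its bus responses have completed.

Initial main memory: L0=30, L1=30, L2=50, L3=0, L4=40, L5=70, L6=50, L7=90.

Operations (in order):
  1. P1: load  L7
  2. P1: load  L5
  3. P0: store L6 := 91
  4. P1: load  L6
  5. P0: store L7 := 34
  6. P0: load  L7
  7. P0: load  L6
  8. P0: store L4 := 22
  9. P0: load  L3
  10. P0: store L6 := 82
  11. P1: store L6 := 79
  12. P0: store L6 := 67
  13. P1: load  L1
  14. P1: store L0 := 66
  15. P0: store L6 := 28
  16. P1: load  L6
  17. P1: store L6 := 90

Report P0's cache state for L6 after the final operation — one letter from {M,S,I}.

state = I

1. P1: load  L7  bus=[BusRd]  L7: P0=I P1=S  mem[L7]=90
2. P1: load  L5  bus=[BusRd]  L5: P0=I P1=S  mem[L5]=70
3. P0: store L6 := 91  bus=[BusRdX]  L6: P0=M P1=I  mem[L6]=50
4. P1: load  L6  bus=[BusRd,Flush]  L6: P0=S P1=S  mem[L6]=91
5. P0: store L7 := 34  bus=[BusRdX]  L7: P0=M P1=I  mem[L7]=90
6. P0: load  L7  bus=[-]  L7: P0=M P1=I  mem[L7]=90
7. P0: load  L6  bus=[-]  L6: P0=S P1=S  mem[L6]=91
8. P0: store L4 := 22  bus=[BusRdX]  L4: P0=M P1=I  mem[L4]=40
9. P0: load  L3  bus=[BusRd]  L3: P0=S P1=I  mem[L3]=0
10. P0: store L6 := 82  bus=[BusRdX]  L6: P0=M P1=I  mem[L6]=91
11. P1: store L6 := 79  bus=[BusRdX,Flush]  L6: P0=I P1=M  mem[L6]=82
12. P0: store L6 := 67  bus=[BusRdX,Flush]  L6: P0=M P1=I  mem[L6]=79
13. P1: load  L1  bus=[BusRd]  L1: P0=I P1=S  mem[L1]=30
14. P1: store L0 := 66  bus=[BusRdX]  L0: P0=I P1=M  mem[L0]=30
15. P0: store L6 := 28  bus=[-]  L6: P0=M P1=I  mem[L6]=79
16. P1: load  L6  bus=[BusRd,Flush]  L6: P0=S P1=S  mem[L6]=28
17. P1: store L6 := 90  bus=[BusRdX]  L6: P0=I P1=M  mem[L6]=28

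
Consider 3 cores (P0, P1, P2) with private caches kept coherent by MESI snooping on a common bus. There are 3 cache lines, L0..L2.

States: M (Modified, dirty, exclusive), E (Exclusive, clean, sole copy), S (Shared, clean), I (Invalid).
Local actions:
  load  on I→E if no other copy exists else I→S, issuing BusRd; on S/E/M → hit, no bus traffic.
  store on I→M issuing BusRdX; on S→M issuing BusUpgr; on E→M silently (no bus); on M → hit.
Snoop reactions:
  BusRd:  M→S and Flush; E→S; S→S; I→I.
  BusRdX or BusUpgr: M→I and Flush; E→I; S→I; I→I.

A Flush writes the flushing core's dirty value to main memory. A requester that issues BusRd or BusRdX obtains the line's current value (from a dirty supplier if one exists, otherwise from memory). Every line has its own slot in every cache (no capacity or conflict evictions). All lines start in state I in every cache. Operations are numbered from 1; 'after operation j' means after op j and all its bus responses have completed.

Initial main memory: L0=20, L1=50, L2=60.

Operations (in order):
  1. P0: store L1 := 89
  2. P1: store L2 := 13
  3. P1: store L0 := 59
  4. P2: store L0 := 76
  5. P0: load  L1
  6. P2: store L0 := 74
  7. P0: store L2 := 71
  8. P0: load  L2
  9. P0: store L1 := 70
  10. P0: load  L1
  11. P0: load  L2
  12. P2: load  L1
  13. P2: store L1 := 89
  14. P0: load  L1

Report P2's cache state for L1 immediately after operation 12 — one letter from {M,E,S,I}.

state = S

step 1: P0: store L1 := 89  ⟶  MII  (L1)  txn=BusRdX  M[L1]=50
step 2: P1: store L2 := 13  ⟶  IMI  (L2)  txn=BusRdX  M[L2]=60
step 3: P1: store L0 := 59  ⟶  IMI  (L0)  txn=BusRdX  M[L0]=20
step 4: P2: store L0 := 76  ⟶  IIM  (L0)  txn=BusRdX+Flush  M[L0]=59
step 5: P0: load  L1  ⟶  MII  (L1)  txn=∅  M[L1]=50
step 6: P2: store L0 := 74  ⟶  IIM  (L0)  txn=∅  M[L0]=59
step 7: P0: store L2 := 71  ⟶  MII  (L2)  txn=BusRdX+Flush  M[L2]=13
step 8: P0: load  L2  ⟶  MII  (L2)  txn=∅  M[L2]=13
step 9: P0: store L1 := 70  ⟶  MII  (L1)  txn=∅  M[L1]=50
step 10: P0: load  L1  ⟶  MII  (L1)  txn=∅  M[L1]=50
step 11: P0: load  L2  ⟶  MII  (L2)  txn=∅  M[L2]=13
step 12: P2: load  L1  ⟶  SIS  (L1)  txn=BusRd+Flush  M[L1]=70
step 13: P2: store L1 := 89  ⟶  IIM  (L1)  txn=BusUpgr  M[L1]=70
step 14: P0: load  L1  ⟶  SIS  (L1)  txn=BusRd+Flush  M[L1]=89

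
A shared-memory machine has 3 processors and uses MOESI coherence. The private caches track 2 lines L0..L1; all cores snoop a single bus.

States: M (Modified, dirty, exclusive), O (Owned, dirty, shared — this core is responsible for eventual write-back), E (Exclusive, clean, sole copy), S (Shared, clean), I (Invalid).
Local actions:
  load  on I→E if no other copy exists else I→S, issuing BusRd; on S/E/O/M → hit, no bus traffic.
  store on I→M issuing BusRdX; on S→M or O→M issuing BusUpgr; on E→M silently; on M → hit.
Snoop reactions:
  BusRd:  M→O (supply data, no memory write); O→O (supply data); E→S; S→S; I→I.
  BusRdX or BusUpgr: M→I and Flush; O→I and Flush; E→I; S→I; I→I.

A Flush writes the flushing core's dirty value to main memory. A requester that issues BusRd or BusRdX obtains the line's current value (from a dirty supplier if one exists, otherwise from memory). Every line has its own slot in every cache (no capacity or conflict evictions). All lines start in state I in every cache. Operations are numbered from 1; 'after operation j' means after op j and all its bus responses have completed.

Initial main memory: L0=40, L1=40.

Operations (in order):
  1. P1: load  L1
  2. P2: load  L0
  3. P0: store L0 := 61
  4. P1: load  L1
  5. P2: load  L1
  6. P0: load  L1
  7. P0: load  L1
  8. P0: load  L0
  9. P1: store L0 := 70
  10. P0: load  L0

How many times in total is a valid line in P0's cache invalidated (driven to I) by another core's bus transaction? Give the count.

invalidations = 1

  op1 P1: load  L1 → I/E/I on L1; bus BusRd; mem=40
  op2 P2: load  L0 → I/I/E on L0; bus BusRd; mem=40
  op3 P0: store L0 := 61 → M/I/I on L0; bus BusRdX; mem=40
  op4 P1: load  L1 → I/E/I on L1; bus (none); mem=40
  op5 P2: load  L1 → I/S/S on L1; bus BusRd; mem=40
  op6 P0: load  L1 → S/S/S on L1; bus BusRd; mem=40
  op7 P0: load  L1 → S/S/S on L1; bus (none); mem=40
  op8 P0: load  L0 → M/I/I on L0; bus (none); mem=40
  op9 P1: store L0 := 70 → I/M/I on L0; bus BusRdX Flush; mem=61
  op10 P0: load  L0 → S/O/I on L0; bus BusRd; mem=61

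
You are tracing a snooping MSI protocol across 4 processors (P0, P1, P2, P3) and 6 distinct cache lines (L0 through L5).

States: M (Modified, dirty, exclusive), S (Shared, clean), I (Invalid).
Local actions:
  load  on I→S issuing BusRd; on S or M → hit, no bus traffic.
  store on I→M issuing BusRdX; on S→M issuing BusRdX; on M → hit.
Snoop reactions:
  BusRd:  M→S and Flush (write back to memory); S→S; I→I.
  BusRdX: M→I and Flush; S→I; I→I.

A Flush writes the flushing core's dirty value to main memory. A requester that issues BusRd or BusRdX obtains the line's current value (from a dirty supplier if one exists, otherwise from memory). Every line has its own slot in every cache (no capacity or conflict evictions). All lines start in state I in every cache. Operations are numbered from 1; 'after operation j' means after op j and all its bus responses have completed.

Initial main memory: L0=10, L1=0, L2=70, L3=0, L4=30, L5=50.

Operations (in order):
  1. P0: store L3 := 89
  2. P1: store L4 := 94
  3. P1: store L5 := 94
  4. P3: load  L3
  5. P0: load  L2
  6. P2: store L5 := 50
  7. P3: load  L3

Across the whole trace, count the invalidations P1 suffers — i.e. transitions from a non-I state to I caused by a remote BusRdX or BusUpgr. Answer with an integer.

1. P0: store L3 := 89  bus=[BusRdX]  L3: P0=M P1=I P2=I P3=I  mem[L3]=0
2. P1: store L4 := 94  bus=[BusRdX]  L4: P0=I P1=M P2=I P3=I  mem[L4]=30
3. P1: store L5 := 94  bus=[BusRdX]  L5: P0=I P1=M P2=I P3=I  mem[L5]=50
4. P3: load  L3  bus=[BusRd,Flush]  L3: P0=S P1=I P2=I P3=S  mem[L3]=89
5. P0: load  L2  bus=[BusRd]  L2: P0=S P1=I P2=I P3=I  mem[L2]=70
6. P2: store L5 := 50  bus=[BusRdX,Flush]  L5: P0=I P1=I P2=M P3=I  mem[L5]=94
7. P3: load  L3  bus=[-]  L3: P0=S P1=I P2=I P3=S  mem[L3]=89

invalidations = 1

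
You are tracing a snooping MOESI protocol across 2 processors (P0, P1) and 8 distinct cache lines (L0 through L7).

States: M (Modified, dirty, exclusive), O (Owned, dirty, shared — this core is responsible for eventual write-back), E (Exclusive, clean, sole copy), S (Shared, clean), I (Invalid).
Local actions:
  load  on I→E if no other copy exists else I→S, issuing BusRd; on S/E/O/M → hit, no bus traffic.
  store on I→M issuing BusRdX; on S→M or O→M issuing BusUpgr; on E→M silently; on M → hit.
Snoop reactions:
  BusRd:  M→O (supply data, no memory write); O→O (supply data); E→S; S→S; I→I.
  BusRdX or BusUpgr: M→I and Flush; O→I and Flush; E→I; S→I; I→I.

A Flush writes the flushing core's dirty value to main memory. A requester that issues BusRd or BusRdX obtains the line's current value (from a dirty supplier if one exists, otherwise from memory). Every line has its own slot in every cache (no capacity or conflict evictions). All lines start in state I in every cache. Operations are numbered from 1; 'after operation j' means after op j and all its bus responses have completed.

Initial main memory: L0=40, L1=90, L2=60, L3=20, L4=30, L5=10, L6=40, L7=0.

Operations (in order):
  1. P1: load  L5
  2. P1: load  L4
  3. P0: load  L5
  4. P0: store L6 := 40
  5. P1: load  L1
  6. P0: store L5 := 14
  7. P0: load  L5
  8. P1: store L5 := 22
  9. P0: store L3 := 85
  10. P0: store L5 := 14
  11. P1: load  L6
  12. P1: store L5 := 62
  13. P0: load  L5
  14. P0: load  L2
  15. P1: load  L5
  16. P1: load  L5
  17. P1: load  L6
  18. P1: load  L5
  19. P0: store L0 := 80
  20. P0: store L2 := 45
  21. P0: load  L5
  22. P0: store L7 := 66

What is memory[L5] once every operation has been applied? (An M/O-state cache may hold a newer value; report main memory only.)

step 1: P1: load  L5  ⟶  IE  (L5)  txn=BusRd  M[L5]=10
step 2: P1: load  L4  ⟶  IE  (L4)  txn=BusRd  M[L4]=30
step 3: P0: load  L5  ⟶  SS  (L5)  txn=BusRd  M[L5]=10
step 4: P0: store L6 := 40  ⟶  MI  (L6)  txn=BusRdX  M[L6]=40
step 5: P1: load  L1  ⟶  IE  (L1)  txn=BusRd  M[L1]=90
step 6: P0: store L5 := 14  ⟶  MI  (L5)  txn=BusUpgr  M[L5]=10
step 7: P0: load  L5  ⟶  MI  (L5)  txn=∅  M[L5]=10
step 8: P1: store L5 := 22  ⟶  IM  (L5)  txn=BusRdX+Flush  M[L5]=14
step 9: P0: store L3 := 85  ⟶  MI  (L3)  txn=BusRdX  M[L3]=20
step 10: P0: store L5 := 14  ⟶  MI  (L5)  txn=BusRdX+Flush  M[L5]=22
step 11: P1: load  L6  ⟶  OS  (L6)  txn=BusRd  M[L6]=40
step 12: P1: store L5 := 62  ⟶  IM  (L5)  txn=BusRdX+Flush  M[L5]=14
step 13: P0: load  L5  ⟶  SO  (L5)  txn=BusRd  M[L5]=14
step 14: P0: load  L2  ⟶  EI  (L2)  txn=BusRd  M[L2]=60
step 15: P1: load  L5  ⟶  SO  (L5)  txn=∅  M[L5]=14
step 16: P1: load  L5  ⟶  SO  (L5)  txn=∅  M[L5]=14
step 17: P1: load  L6  ⟶  OS  (L6)  txn=∅  M[L6]=40
step 18: P1: load  L5  ⟶  SO  (L5)  txn=∅  M[L5]=14
step 19: P0: store L0 := 80  ⟶  MI  (L0)  txn=BusRdX  M[L0]=40
step 20: P0: store L2 := 45  ⟶  MI  (L2)  txn=∅  M[L2]=60
step 21: P0: load  L5  ⟶  SO  (L5)  txn=∅  M[L5]=14
step 22: P0: store L7 := 66  ⟶  MI  (L7)  txn=BusRdX  M[L7]=0

memory[L5] = 14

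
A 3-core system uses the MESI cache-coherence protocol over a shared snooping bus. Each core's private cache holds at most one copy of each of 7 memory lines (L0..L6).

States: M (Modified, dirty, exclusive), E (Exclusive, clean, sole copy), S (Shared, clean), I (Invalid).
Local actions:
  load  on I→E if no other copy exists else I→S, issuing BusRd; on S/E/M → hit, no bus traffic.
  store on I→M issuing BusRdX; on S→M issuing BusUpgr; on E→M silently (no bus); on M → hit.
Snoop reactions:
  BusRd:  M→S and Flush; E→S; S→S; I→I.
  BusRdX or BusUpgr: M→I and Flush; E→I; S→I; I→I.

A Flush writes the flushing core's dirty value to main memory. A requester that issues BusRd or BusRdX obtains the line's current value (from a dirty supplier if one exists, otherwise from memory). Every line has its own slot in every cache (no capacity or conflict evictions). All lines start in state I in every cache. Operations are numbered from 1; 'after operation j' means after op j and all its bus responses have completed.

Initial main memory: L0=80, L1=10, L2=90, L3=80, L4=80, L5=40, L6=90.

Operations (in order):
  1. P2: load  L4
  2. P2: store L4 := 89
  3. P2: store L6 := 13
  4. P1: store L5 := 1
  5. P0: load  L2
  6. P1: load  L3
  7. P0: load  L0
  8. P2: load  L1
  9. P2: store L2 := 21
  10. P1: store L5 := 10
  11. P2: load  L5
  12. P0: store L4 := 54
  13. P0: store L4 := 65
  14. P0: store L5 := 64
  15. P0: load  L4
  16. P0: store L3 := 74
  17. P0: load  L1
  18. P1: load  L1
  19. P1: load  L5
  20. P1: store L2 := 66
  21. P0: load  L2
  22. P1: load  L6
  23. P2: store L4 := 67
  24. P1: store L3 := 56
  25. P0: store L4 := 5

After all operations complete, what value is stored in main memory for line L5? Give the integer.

memory[L5] = 64

step 1: P2: load  L4  ⟶  IIE  (L4)  txn=BusRd  M[L4]=80
step 2: P2: store L4 := 89  ⟶  IIM  (L4)  txn=∅  M[L4]=80
step 3: P2: store L6 := 13  ⟶  IIM  (L6)  txn=BusRdX  M[L6]=90
step 4: P1: store L5 := 1  ⟶  IMI  (L5)  txn=BusRdX  M[L5]=40
step 5: P0: load  L2  ⟶  EII  (L2)  txn=BusRd  M[L2]=90
step 6: P1: load  L3  ⟶  IEI  (L3)  txn=BusRd  M[L3]=80
step 7: P0: load  L0  ⟶  EII  (L0)  txn=BusRd  M[L0]=80
step 8: P2: load  L1  ⟶  IIE  (L1)  txn=BusRd  M[L1]=10
step 9: P2: store L2 := 21  ⟶  IIM  (L2)  txn=BusRdX  M[L2]=90
step 10: P1: store L5 := 10  ⟶  IMI  (L5)  txn=∅  M[L5]=40
step 11: P2: load  L5  ⟶  ISS  (L5)  txn=BusRd+Flush  M[L5]=10
step 12: P0: store L4 := 54  ⟶  MII  (L4)  txn=BusRdX+Flush  M[L4]=89
step 13: P0: store L4 := 65  ⟶  MII  (L4)  txn=∅  M[L4]=89
step 14: P0: store L5 := 64  ⟶  MII  (L5)  txn=BusRdX  M[L5]=10
step 15: P0: load  L4  ⟶  MII  (L4)  txn=∅  M[L4]=89
step 16: P0: store L3 := 74  ⟶  MII  (L3)  txn=BusRdX  M[L3]=80
step 17: P0: load  L1  ⟶  SIS  (L1)  txn=BusRd  M[L1]=10
step 18: P1: load  L1  ⟶  SSS  (L1)  txn=BusRd  M[L1]=10
step 19: P1: load  L5  ⟶  SSI  (L5)  txn=BusRd+Flush  M[L5]=64
step 20: P1: store L2 := 66  ⟶  IMI  (L2)  txn=BusRdX+Flush  M[L2]=21
step 21: P0: load  L2  ⟶  SSI  (L2)  txn=BusRd+Flush  M[L2]=66
step 22: P1: load  L6  ⟶  ISS  (L6)  txn=BusRd+Flush  M[L6]=13
step 23: P2: store L4 := 67  ⟶  IIM  (L4)  txn=BusRdX+Flush  M[L4]=65
step 24: P1: store L3 := 56  ⟶  IMI  (L3)  txn=BusRdX+Flush  M[L3]=74
step 25: P0: store L4 := 5  ⟶  MII  (L4)  txn=BusRdX+Flush  M[L4]=67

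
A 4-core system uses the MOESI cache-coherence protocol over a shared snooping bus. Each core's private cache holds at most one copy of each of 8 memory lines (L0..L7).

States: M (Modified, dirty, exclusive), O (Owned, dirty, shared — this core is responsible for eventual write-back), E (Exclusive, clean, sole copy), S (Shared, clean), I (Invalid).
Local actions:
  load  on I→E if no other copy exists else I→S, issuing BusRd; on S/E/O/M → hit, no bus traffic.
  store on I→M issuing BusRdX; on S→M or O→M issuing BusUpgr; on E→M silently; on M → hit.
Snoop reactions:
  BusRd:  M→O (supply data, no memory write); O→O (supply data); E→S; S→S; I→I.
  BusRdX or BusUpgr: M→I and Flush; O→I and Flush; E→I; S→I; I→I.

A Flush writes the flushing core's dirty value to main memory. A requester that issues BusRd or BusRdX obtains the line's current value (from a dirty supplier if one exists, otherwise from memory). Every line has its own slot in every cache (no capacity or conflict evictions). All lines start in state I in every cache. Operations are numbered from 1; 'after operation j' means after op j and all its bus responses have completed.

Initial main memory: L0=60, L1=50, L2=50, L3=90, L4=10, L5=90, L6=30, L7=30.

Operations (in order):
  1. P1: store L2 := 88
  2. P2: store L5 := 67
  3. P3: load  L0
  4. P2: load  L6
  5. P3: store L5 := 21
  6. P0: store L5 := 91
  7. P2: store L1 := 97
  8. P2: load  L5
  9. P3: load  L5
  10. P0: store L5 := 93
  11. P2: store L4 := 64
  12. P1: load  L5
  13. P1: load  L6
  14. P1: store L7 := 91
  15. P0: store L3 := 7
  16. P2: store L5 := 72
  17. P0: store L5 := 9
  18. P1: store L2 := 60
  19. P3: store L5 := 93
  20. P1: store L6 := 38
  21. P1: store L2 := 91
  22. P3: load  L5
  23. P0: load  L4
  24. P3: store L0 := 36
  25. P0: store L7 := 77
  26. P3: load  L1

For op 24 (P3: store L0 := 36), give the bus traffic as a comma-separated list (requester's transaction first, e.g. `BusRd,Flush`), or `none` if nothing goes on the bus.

  op1 P1: store L2 := 88 → I/M/I/I on L2; bus BusRdX; mem=50
  op2 P2: store L5 := 67 → I/I/M/I on L5; bus BusRdX; mem=90
  op3 P3: load  L0 → I/I/I/E on L0; bus BusRd; mem=60
  op4 P2: load  L6 → I/I/E/I on L6; bus BusRd; mem=30
  op5 P3: store L5 := 21 → I/I/I/M on L5; bus BusRdX Flush; mem=67
  op6 P0: store L5 := 91 → M/I/I/I on L5; bus BusRdX Flush; mem=21
  op7 P2: store L1 := 97 → I/I/M/I on L1; bus BusRdX; mem=50
  op8 P2: load  L5 → O/I/S/I on L5; bus BusRd; mem=21
  op9 P3: load  L5 → O/I/S/S on L5; bus BusRd; mem=21
  op10 P0: store L5 := 93 → M/I/I/I on L5; bus BusUpgr; mem=21
  op11 P2: store L4 := 64 → I/I/M/I on L4; bus BusRdX; mem=10
  op12 P1: load  L5 → O/S/I/I on L5; bus BusRd; mem=21
  op13 P1: load  L6 → I/S/S/I on L6; bus BusRd; mem=30
  op14 P1: store L7 := 91 → I/M/I/I on L7; bus BusRdX; mem=30
  op15 P0: store L3 := 7 → M/I/I/I on L3; bus BusRdX; mem=90
  op16 P2: store L5 := 72 → I/I/M/I on L5; bus BusRdX Flush; mem=93
  op17 P0: store L5 := 9 → M/I/I/I on L5; bus BusRdX Flush; mem=72
  op18 P1: store L2 := 60 → I/M/I/I on L2; bus (none); mem=50
  op19 P3: store L5 := 93 → I/I/I/M on L5; bus BusRdX Flush; mem=9
  op20 P1: store L6 := 38 → I/M/I/I on L6; bus BusUpgr; mem=30
  op21 P1: store L2 := 91 → I/M/I/I on L2; bus (none); mem=50
  op22 P3: load  L5 → I/I/I/M on L5; bus (none); mem=9
  op23 P0: load  L4 → S/I/O/I on L4; bus BusRd; mem=10
  op24 P3: store L0 := 36 → I/I/I/M on L0; bus (none); mem=60
  op25 P0: store L7 := 77 → M/I/I/I on L7; bus BusRdX Flush; mem=91
  op26 P3: load  L1 → I/I/O/S on L1; bus BusRd; mem=50

bus = none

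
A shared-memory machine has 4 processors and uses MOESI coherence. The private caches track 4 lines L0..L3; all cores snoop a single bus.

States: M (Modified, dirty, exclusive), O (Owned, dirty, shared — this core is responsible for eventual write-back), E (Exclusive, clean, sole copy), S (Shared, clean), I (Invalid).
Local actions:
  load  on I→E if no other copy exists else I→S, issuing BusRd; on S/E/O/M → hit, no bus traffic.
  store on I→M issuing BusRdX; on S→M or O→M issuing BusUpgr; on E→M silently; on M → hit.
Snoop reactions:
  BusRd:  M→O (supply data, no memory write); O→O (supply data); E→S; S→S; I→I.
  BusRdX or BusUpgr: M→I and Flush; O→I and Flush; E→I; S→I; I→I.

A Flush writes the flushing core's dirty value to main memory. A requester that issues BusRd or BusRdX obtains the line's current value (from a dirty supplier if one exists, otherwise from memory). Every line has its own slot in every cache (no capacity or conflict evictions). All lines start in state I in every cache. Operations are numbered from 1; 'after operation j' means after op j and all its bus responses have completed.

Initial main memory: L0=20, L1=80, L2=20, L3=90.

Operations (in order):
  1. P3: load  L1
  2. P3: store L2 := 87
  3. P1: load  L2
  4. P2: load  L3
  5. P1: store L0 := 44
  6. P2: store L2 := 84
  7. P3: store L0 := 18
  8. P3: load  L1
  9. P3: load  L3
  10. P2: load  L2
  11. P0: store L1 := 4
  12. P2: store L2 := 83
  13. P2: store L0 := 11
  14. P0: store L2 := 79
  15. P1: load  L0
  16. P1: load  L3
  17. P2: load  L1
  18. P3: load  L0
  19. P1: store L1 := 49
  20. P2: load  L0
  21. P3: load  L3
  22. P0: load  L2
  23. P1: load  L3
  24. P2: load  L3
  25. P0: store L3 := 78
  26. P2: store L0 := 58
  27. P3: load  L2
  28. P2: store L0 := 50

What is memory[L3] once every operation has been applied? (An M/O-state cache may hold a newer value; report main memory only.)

  op1 P3: load  L1 → I/I/I/E on L1; bus BusRd; mem=80
  op2 P3: store L2 := 87 → I/I/I/M on L2; bus BusRdX; mem=20
  op3 P1: load  L2 → I/S/I/O on L2; bus BusRd; mem=20
  op4 P2: load  L3 → I/I/E/I on L3; bus BusRd; mem=90
  op5 P1: store L0 := 44 → I/M/I/I on L0; bus BusRdX; mem=20
  op6 P2: store L2 := 84 → I/I/M/I on L2; bus BusRdX Flush; mem=87
  op7 P3: store L0 := 18 → I/I/I/M on L0; bus BusRdX Flush; mem=44
  op8 P3: load  L1 → I/I/I/E on L1; bus (none); mem=80
  op9 P3: load  L3 → I/I/S/S on L3; bus BusRd; mem=90
  op10 P2: load  L2 → I/I/M/I on L2; bus (none); mem=87
  op11 P0: store L1 := 4 → M/I/I/I on L1; bus BusRdX; mem=80
  op12 P2: store L2 := 83 → I/I/M/I on L2; bus (none); mem=87
  op13 P2: store L0 := 11 → I/I/M/I on L0; bus BusRdX Flush; mem=18
  op14 P0: store L2 := 79 → M/I/I/I on L2; bus BusRdX Flush; mem=83
  op15 P1: load  L0 → I/S/O/I on L0; bus BusRd; mem=18
  op16 P1: load  L3 → I/S/S/S on L3; bus BusRd; mem=90
  op17 P2: load  L1 → O/I/S/I on L1; bus BusRd; mem=80
  op18 P3: load  L0 → I/S/O/S on L0; bus BusRd; mem=18
  op19 P1: store L1 := 49 → I/M/I/I on L1; bus BusRdX Flush; mem=4
  op20 P2: load  L0 → I/S/O/S on L0; bus (none); mem=18
  op21 P3: load  L3 → I/S/S/S on L3; bus (none); mem=90
  op22 P0: load  L2 → M/I/I/I on L2; bus (none); mem=83
  op23 P1: load  L3 → I/S/S/S on L3; bus (none); mem=90
  op24 P2: load  L3 → I/S/S/S on L3; bus (none); mem=90
  op25 P0: store L3 := 78 → M/I/I/I on L3; bus BusRdX; mem=90
  op26 P2: store L0 := 58 → I/I/M/I on L0; bus BusUpgr; mem=18
  op27 P3: load  L2 → O/I/I/S on L2; bus BusRd; mem=83
  op28 P2: store L0 := 50 → I/I/M/I on L0; bus (none); mem=18

memory[L3] = 90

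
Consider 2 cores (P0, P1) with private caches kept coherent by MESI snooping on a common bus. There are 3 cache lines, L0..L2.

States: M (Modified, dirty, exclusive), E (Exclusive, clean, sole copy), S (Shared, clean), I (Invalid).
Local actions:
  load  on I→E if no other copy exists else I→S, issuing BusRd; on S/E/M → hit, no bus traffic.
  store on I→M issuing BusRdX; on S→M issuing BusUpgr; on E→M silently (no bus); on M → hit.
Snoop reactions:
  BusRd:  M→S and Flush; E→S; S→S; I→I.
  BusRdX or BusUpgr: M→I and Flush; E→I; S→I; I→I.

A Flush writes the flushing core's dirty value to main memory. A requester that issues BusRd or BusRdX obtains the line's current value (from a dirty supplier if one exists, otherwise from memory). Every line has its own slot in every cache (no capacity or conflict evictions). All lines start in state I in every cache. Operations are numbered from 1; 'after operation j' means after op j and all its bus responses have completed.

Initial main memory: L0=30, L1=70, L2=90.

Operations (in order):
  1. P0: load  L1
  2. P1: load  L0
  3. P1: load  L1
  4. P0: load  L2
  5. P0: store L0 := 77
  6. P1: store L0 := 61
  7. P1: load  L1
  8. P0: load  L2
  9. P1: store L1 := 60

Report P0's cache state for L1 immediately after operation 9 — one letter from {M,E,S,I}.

  op1 P0: load  L1 → E/I on L1; bus BusRd; mem=70
  op2 P1: load  L0 → I/E on L0; bus BusRd; mem=30
  op3 P1: load  L1 → S/S on L1; bus BusRd; mem=70
  op4 P0: load  L2 → E/I on L2; bus BusRd; mem=90
  op5 P0: store L0 := 77 → M/I on L0; bus BusRdX; mem=30
  op6 P1: store L0 := 61 → I/M on L0; bus BusRdX Flush; mem=77
  op7 P1: load  L1 → S/S on L1; bus (none); mem=70
  op8 P0: load  L2 → E/I on L2; bus (none); mem=90
  op9 P1: store L1 := 60 → I/M on L1; bus BusUpgr; mem=70

state = I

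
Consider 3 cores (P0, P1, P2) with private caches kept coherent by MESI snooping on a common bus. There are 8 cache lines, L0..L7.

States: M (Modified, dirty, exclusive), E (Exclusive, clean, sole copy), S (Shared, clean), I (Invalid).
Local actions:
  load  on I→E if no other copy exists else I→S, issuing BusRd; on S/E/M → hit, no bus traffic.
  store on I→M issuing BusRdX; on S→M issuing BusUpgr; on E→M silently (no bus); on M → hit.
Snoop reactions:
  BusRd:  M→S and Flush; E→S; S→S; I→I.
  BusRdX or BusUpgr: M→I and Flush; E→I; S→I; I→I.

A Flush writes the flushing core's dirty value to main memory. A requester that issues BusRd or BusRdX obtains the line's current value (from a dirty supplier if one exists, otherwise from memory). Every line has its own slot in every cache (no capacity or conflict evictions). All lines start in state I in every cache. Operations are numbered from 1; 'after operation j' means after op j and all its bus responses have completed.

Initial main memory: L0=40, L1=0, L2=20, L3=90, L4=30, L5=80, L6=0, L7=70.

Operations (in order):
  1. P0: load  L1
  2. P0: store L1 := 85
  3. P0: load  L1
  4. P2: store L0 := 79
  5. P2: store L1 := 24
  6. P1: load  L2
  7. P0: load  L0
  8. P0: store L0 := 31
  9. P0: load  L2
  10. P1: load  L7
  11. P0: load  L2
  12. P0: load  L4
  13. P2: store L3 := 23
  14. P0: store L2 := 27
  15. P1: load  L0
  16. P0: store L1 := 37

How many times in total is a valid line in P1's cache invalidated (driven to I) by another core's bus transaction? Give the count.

invalidations = 1

  op1 P0: load  L1 → E/I/I on L1; bus BusRd; mem=0
  op2 P0: store L1 := 85 → M/I/I on L1; bus (none); mem=0
  op3 P0: load  L1 → M/I/I on L1; bus (none); mem=0
  op4 P2: store L0 := 79 → I/I/M on L0; bus BusRdX; mem=40
  op5 P2: store L1 := 24 → I/I/M on L1; bus BusRdX Flush; mem=85
  op6 P1: load  L2 → I/E/I on L2; bus BusRd; mem=20
  op7 P0: load  L0 → S/I/S on L0; bus BusRd Flush; mem=79
  op8 P0: store L0 := 31 → M/I/I on L0; bus BusUpgr; mem=79
  op9 P0: load  L2 → S/S/I on L2; bus BusRd; mem=20
  op10 P1: load  L7 → I/E/I on L7; bus BusRd; mem=70
  op11 P0: load  L2 → S/S/I on L2; bus (none); mem=20
  op12 P0: load  L4 → E/I/I on L4; bus BusRd; mem=30
  op13 P2: store L3 := 23 → I/I/M on L3; bus BusRdX; mem=90
  op14 P0: store L2 := 27 → M/I/I on L2; bus BusUpgr; mem=20
  op15 P1: load  L0 → S/S/I on L0; bus BusRd Flush; mem=31
  op16 P0: store L1 := 37 → M/I/I on L1; bus BusRdX Flush; mem=24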